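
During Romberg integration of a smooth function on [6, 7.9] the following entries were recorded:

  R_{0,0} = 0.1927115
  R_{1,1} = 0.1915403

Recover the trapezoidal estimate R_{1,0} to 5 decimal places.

From R_{1,1} = (4·R_{1,0} − R_{0,0})/3, solve for R_{1,0}:
4·R_{1,0} = 3·0.1915403 + 0.1927115 = 0.7673324
R_{1,0} = 0.1918331

0.19183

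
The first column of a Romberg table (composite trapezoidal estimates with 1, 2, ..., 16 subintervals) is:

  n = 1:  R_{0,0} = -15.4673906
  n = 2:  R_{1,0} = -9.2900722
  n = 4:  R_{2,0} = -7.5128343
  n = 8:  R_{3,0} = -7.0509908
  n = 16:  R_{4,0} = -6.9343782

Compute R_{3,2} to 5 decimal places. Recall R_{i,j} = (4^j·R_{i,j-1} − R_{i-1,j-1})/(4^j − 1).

-6.89548

Richardson extrapolation on the trapezoidal column (denominator 4−1=3):
R_{2,1} = (4·(-7.5128343) − (-9.2900722)) / 3 = -6.9204217
R_{3,1} = -7.0509908 + (-7.0509908 − (-7.5128343))/3 = -6.8970430
R_{3,2} = -6.8970430 + (-6.8970430 − (-6.9204217))/15 = -6.8954844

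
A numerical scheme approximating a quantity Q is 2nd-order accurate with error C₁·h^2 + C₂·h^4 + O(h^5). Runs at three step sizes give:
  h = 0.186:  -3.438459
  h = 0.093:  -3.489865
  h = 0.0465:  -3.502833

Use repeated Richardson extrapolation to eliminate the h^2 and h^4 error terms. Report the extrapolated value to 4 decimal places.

-3.5072

First eliminate the h^2 term (factor 2^2 = 4):
  B₁ = (4·(-3.489865) − (-3.438459))/3 = -3.507000
  B₂ = (4·(-3.502833) − (-3.489865))/3 = -3.507156
Then eliminate the h^4 term (factor 2^4 = 16):
  (16·(-3.507156) − (-3.507000))/15 = -3.507166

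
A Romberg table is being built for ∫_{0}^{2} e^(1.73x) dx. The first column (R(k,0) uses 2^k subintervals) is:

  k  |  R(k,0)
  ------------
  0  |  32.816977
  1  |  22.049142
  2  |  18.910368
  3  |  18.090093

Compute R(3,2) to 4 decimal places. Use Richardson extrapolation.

17.8135

R(2,1) = 18.910368 + (18.910368 − 22.049142)/3 = 17.864110
R(3,1) = 18.090093 + (18.090093 − 18.910368)/3 = 17.816668
R(3,2) = (16·17.816668 − 17.864110) / 15 = 17.813505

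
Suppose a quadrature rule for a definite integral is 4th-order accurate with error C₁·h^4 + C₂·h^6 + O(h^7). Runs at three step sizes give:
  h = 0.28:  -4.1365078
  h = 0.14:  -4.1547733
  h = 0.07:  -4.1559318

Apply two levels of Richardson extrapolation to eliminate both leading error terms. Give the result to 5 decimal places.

First eliminate the h^4 term (factor 2^4 = 16):
  B₁ = (16·(-4.1547733) − (-4.1365078))/15 = -4.1559910
  B₂ = (16·(-4.1559318) − (-4.1547733))/15 = -4.1560090
Then eliminate the h^6 term (factor 2^6 = 64):
  (64·(-4.1560090) − (-4.1559910))/63 = -4.1560093

-4.15601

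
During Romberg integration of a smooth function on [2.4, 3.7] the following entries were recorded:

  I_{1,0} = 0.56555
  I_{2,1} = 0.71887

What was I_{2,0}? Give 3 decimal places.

From I_{2,1} = (4·I_{2,0} − I_{1,0})/3, solve for I_{2,0}:
4·I_{2,0} = 3·0.71887 + 0.56555 = 2.72216
I_{2,0} = 0.68054

0.681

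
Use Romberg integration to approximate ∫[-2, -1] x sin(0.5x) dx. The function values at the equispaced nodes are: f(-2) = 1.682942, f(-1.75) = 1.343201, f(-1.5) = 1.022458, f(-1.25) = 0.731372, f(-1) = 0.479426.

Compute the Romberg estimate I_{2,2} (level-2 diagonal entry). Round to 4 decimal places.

I_{0,0} (trapezoid, 1 panel, h=1.0000): 1.081184
I_{1,0} (trapezoid, 2 panels, h=0.5000): 1.051821
I_{2,0} (trapezoid, 4 panels, h=0.2500): 1.044554
I_{1,1} = 1.051821 + (1.051821 − 1.081184)/3 = 1.042033
I_{2,1} = 1.044554 + (1.044554 − 1.051821)/3 = 1.042132
I_{2,2} = 1.042132 + (1.042132 − 1.042033)/15 = 1.042139

1.0421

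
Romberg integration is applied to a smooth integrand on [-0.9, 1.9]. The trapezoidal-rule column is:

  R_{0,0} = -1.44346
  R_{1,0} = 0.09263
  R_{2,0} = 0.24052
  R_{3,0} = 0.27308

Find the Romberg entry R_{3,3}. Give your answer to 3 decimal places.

0.284

R_{1,1} = (4·0.09263 − (-1.44346)) / 3 = 0.60466
R_{2,1} = (4·0.24052 − 0.09263) / 3 = 0.28982
R_{3,1} = (4·0.27308 − 0.24052) / 3 = 0.28393
R_{2,2} = 0.28982 + (0.28982 − 0.60466)/15 = 0.26883
R_{3,2} = (16·0.28393 − 0.28982) / 15 = 0.28354
R_{3,3} = 0.28354 + (0.28354 − 0.26883)/63 = 0.28377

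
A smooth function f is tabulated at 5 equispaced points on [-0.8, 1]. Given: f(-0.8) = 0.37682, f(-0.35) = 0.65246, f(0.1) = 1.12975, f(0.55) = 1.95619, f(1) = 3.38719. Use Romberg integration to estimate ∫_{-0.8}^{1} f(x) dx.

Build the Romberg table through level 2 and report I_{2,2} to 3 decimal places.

2.468

I_{0,0} (trapezoid, 1 panel, h=1.8000): 3.38761
I_{1,0} (trapezoid, 2 panels, h=0.9000): 2.71058
I_{2,0} (trapezoid, 4 panels, h=0.4500): 2.52918
I_{1,1} = 2.71058 + (2.71058 − 3.38761)/3 = 2.48490
I_{2,1} = 2.52918 + (2.52918 − 2.71058)/3 = 2.46871
I_{2,2} = 2.46871 + (2.46871 − 2.48490)/15 = 2.46763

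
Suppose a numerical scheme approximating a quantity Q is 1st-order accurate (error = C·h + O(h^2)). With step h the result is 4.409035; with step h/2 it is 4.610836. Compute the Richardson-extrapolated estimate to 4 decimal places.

The leading error scales as h; refining by a factor of 2 reduces it by 2^1 = 2.
Extrapolated value = (2·A(h/2) − A(h)) / (2 − 1)
= (2·4.610836 − 4.409035) / 1
= 4.812637 / 1 = 4.812637

4.8126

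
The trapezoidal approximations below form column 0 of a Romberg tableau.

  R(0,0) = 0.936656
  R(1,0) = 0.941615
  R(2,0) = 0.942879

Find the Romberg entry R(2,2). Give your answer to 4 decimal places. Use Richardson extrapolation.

0.9433

R(1,1) = 0.941615 + (0.941615 − 0.936656)/3 = 0.943268
R(2,1) = 0.942879 + (0.942879 − 0.941615)/3 = 0.943300
R(2,2) = 0.943300 + (0.943300 − 0.943268)/15 = 0.943302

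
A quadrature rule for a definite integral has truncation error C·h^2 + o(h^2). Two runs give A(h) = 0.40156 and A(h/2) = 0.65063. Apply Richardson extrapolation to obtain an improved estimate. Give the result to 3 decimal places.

The leading error scales as h^2; refining by a factor of 2 reduces it by 2^2 = 4.
Extrapolated value = (4·A(h/2) − A(h)) / (4 − 1)
= (4·0.65063 − 0.40156) / 3
= 2.20096 / 3 = 0.73365

0.734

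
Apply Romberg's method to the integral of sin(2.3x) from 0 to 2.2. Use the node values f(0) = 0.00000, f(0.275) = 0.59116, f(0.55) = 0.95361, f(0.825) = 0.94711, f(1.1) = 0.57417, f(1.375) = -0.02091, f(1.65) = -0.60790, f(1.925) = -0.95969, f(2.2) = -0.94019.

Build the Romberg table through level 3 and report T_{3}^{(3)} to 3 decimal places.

0.287

T_{0}^{(0)} (trapezoid, 1 panel, h=2.2000): -1.03421
T_{1}^{(0)} (trapezoid, 2 panels, h=1.1000): 0.11448
T_{2}^{(0)} (trapezoid, 4 panels, h=0.5500): 0.24738
T_{3}^{(0)} (trapezoid, 8 panels, h=0.2750): 0.27705
T_{1}^{(1)} = 0.11448 + (0.11448 − (-1.03421))/3 = 0.49738
T_{2}^{(1)} = 0.24738 + (0.24738 − 0.11448)/3 = 0.29168
T_{3}^{(1)} = 0.27705 + (0.27705 − 0.24738)/3 = 0.28694
T_{2}^{(2)} = 0.29168 + (0.29168 − 0.49738)/15 = 0.27797
T_{3}^{(2)} = 0.28694 + (0.28694 − 0.29168)/15 = 0.28662
T_{3}^{(3)} = 0.28662 + (0.28662 − 0.27797)/63 = 0.28676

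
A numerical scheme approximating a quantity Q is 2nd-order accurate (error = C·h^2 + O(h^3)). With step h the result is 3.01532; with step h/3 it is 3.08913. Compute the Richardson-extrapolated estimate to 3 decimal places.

3.098

The leading error scales as h^2; refining by a factor of 3 reduces it by 3^2 = 9.
Extrapolated value = (9·A(h/3) − A(h)) / (9 − 1)
= (9·3.08913 − 3.01532) / 8
= 24.78685 / 8 = 3.09836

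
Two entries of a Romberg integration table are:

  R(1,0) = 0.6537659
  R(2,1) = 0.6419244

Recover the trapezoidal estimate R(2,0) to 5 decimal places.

0.64488

From R(2,1) = (4·R(2,0) − R(1,0))/3, solve for R(2,0):
4·R(2,0) = 3·0.6419244 + 0.6537659 = 2.5795391
R(2,0) = 0.6448848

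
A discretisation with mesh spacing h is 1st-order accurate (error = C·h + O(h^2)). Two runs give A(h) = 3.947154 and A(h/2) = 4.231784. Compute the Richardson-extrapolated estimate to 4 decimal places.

The leading error scales as h; refining by a factor of 2 reduces it by 2^1 = 2.
Extrapolated value = (2·A(h/2) − A(h)) / (2 − 1)
= (2·4.231784 − 3.947154) / 1
= 4.516414 / 1 = 4.516414

4.5164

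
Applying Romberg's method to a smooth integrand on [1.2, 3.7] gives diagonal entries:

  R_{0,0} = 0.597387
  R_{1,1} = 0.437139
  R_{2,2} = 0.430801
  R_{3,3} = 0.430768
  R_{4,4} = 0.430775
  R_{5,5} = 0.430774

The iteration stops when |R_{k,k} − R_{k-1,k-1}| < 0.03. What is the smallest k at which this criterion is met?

k = 2

|R_{1,1} − R_{0,0}| = 0.160248 ≥ 0.03
|R_{2,2} − R_{1,1}| = 0.006338 < 0.03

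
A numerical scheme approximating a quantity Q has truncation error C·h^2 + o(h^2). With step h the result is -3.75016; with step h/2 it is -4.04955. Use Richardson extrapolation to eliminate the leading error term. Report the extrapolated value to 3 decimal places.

-4.149

Extrapolated value = (4·A(h/2) − A(h)) / (4 − 1)
= (4·(-4.04955) − (-3.75016)) / 3
= -12.44804 / 3 = -4.14935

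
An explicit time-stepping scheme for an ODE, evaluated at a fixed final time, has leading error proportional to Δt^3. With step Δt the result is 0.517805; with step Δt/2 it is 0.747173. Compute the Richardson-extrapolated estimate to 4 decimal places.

0.7799

The leading error scales as Δt^3; refining by a factor of 2 reduces it by 2^3 = 8.
Extrapolated value = (8·A(Δt/2) − A(Δt)) / (8 − 1)
= (8·0.747173 − 0.517805) / 7
= 5.459579 / 7 = 0.779940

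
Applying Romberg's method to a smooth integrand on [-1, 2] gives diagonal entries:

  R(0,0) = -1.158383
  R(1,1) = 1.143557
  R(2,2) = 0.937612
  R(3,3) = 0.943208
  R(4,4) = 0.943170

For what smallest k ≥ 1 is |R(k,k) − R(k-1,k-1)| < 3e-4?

k = 4

|R(1,1) − R(0,0)| = 2.301940 ≥ 3e-4
|R(2,2) − R(1,1)| = 0.205945 ≥ 3e-4
|R(3,3) − R(2,2)| = 0.005596 ≥ 3e-4
|R(4,4) − R(3,3)| = 0.000038 < 3e-4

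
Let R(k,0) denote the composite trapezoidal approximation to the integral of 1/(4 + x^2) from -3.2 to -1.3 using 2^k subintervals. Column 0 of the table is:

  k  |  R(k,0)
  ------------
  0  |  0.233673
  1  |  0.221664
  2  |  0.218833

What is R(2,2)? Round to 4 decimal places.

0.2179

Richardson extrapolation on the trapezoidal column (denominator 4−1=3):
R(1,1) = 0.221664 + (0.221664 − 0.233673)/3 = 0.217661
R(2,1) = (4·0.218833 − 0.221664) / 3 = 0.217889
R(2,2) = 0.217889 + (0.217889 − 0.217661)/15 = 0.217904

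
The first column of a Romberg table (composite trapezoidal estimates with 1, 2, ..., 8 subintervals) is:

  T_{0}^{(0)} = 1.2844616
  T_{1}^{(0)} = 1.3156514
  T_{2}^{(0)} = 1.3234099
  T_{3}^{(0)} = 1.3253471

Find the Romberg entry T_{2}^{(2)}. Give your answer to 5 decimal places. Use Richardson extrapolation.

T_{1}^{(1)} = 1.3156514 + (1.3156514 − 1.2844616)/3 = 1.3260480
T_{2}^{(1)} = 1.3234099 + (1.3234099 − 1.3156514)/3 = 1.3259961
T_{2}^{(2)} = 1.3259961 + (1.3259961 − 1.3260480)/15 = 1.3259926

1.32599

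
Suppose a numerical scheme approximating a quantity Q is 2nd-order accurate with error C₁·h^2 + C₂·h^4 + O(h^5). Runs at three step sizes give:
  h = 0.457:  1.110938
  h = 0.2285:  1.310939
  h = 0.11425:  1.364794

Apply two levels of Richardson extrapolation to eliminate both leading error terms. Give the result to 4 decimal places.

First eliminate the h^2 term (factor 2^2 = 4):
  B₁ = (4·1.310939 − 1.110938)/3 = 1.377606
  B₂ = (4·1.364794 − 1.310939)/3 = 1.382746
Then eliminate the h^4 term (factor 2^4 = 16):
  (16·1.382746 − 1.377606)/15 = 1.383089

1.3831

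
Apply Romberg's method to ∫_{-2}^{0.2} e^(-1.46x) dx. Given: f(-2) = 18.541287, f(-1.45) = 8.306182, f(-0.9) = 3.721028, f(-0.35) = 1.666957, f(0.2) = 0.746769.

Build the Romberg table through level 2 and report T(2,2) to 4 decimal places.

T(0,0) (trapezoid, 1 panel, h=2.2000): 21.216862
T(1,0) (trapezoid, 2 panels, h=1.1000): 14.701562
T(2,0) (trapezoid, 4 panels, h=0.5500): 12.836007
T(1,1) = 14.701562 + (14.701562 − 21.216862)/3 = 12.529795
T(2,1) = 12.836007 + (12.836007 − 14.701562)/3 = 12.214155
T(2,2) = 12.214155 + (12.214155 − 12.529795)/15 = 12.193112

12.1931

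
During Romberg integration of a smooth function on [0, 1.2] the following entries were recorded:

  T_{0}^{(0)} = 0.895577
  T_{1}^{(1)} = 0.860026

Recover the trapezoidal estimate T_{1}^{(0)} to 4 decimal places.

0.8689

From T_{1}^{(1)} = (4·T_{1}^{(0)} − T_{0}^{(0)})/3, solve for T_{1}^{(0)}:
4·T_{1}^{(0)} = 3·0.860026 + 0.895577 = 3.475655
T_{1}^{(0)} = 0.868914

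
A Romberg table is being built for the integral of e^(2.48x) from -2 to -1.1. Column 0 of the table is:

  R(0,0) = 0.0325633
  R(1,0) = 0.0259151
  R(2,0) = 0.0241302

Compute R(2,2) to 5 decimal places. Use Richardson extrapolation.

0.02352

R(1,1) = 0.0259151 + (0.0259151 − 0.0325633)/3 = 0.0236990
R(2,1) = 0.0241302 + (0.0241302 − 0.0259151)/3 = 0.0235352
R(2,2) = 0.0235352 + (0.0235352 − 0.0236990)/15 = 0.0235243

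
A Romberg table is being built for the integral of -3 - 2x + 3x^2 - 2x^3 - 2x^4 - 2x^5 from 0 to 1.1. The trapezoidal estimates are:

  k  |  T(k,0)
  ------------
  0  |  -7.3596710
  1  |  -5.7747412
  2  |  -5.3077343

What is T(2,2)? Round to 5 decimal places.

-5.14577

T(1,1) = (4·(-5.7747412) − (-7.3596710)) / 3 = -5.2464313
T(2,1) = -5.3077343 + (-5.3077343 − (-5.7747412))/3 = -5.1520653
T(2,2) = (16·(-5.1520653) − (-5.2464313)) / 15 = -5.1457742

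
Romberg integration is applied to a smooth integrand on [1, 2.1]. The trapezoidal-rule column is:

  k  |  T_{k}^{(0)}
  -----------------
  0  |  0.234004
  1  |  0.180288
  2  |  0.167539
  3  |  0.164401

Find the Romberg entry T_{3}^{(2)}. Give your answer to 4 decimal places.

0.1634

Richardson extrapolation on the trapezoidal column (denominator 4−1=3):
T_{2}^{(1)} = 0.167539 + (0.167539 − 0.180288)/3 = 0.163289
T_{3}^{(1)} = (4·0.164401 − 0.167539) / 3 = 0.163355
T_{3}^{(2)} = (16·0.163355 − 0.163289) / 15 = 0.163359
(Column j=1 coincides with Simpson's rule on the same nodes.)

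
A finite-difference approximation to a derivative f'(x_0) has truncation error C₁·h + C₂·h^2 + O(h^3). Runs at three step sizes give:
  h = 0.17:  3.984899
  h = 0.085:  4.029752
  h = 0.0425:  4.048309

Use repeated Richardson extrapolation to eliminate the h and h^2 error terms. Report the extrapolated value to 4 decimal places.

First eliminate the h term (factor 2^1 = 2):
  B₁ = (2·4.029752 − 3.984899)/1 = 4.074605
  B₂ = (2·4.048309 − 4.029752)/1 = 4.066866
Then eliminate the h^2 term (factor 2^2 = 4):
  (4·4.066866 − 4.074605)/3 = 4.064286

4.0643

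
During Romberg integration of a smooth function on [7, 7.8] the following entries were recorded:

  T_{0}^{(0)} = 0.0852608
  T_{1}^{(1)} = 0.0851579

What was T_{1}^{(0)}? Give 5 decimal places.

0.08518

From T_{1}^{(1)} = (4·T_{1}^{(0)} − T_{0}^{(0)})/3, solve for T_{1}^{(0)}:
4·T_{1}^{(0)} = 3·0.0851579 + 0.0852608 = 0.3407345
T_{1}^{(0)} = 0.0851836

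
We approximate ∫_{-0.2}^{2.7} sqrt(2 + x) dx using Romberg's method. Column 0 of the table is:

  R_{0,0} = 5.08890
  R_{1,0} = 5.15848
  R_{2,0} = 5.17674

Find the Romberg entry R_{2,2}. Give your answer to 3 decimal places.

Richardson extrapolation on the trapezoidal column (denominator 4−1=3):
R_{1,1} = (4·5.15848 − 5.08890) / 3 = 5.18167
R_{2,1} = 5.17674 + (5.17674 − 5.15848)/3 = 5.18283
R_{2,2} = (16·5.18283 − 5.18167) / 15 = 5.18291

5.183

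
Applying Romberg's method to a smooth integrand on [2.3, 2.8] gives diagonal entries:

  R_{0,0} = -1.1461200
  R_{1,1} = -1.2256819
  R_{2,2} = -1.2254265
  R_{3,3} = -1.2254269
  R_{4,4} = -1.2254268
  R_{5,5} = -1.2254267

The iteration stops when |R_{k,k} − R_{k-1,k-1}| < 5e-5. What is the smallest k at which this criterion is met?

|R_{1,1} − R_{0,0}| = 0.0795619 ≥ 5e-5
|R_{2,2} − R_{1,1}| = 0.0002554 ≥ 5e-5
|R_{3,3} − R_{2,2}| = 0.0000004 < 5e-5

k = 3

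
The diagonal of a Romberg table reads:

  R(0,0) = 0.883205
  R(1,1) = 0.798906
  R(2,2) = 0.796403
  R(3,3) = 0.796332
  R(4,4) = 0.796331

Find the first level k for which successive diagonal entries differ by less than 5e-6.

|R(1,1) − R(0,0)| = 0.084299 ≥ 5e-6
|R(2,2) − R(1,1)| = 0.002503 ≥ 5e-6
|R(3,3) − R(2,2)| = 0.000071 ≥ 5e-6
|R(4,4) − R(3,3)| = 0.000001 < 5e-6

k = 4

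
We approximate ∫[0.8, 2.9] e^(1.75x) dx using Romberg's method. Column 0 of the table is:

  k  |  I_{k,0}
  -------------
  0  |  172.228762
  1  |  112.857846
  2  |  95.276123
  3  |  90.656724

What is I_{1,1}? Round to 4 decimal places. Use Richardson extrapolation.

93.0675

Richardson extrapolation on the trapezoidal column (denominator 4−1=3):
I_{1,1} = (4·112.857846 − 172.228762) / 3 = 93.067541
(Column j=1 coincides with Simpson's rule on the same nodes.)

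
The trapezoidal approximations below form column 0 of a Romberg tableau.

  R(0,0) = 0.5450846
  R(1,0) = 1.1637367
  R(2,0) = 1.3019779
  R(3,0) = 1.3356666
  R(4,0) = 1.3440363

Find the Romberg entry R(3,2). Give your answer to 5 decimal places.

Richardson extrapolation on the trapezoidal column (denominator 4−1=3):
R(2,1) = (4·1.3019779 − 1.1637367) / 3 = 1.3480583
R(3,1) = (4·1.3356666 − 1.3019779) / 3 = 1.3468962
R(3,2) = 1.3468962 + (1.3468962 − 1.3480583)/15 = 1.3468187

1.34682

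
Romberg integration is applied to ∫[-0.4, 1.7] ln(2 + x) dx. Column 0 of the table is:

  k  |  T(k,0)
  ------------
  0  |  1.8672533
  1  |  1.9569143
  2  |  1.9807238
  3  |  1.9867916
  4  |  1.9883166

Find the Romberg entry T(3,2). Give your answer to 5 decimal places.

1.98882

Richardson extrapolation on the trapezoidal column (denominator 4−1=3):
T(2,1) = (4·1.9807238 − 1.9569143) / 3 = 1.9886603
T(3,1) = 1.9867916 + (1.9867916 − 1.9807238)/3 = 1.9888142
T(3,2) = 1.9888142 + (1.9888142 − 1.9886603)/15 = 1.9888245
(Column j=1 coincides with Simpson's rule on the same nodes.)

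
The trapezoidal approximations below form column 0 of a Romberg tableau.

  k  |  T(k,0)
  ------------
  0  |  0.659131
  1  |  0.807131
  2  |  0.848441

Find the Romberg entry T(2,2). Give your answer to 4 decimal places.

0.8626

Richardson extrapolation on the trapezoidal column (denominator 4−1=3):
T(1,1) = 0.807131 + (0.807131 − 0.659131)/3 = 0.856464
T(2,1) = (4·0.848441 − 0.807131) / 3 = 0.862211
T(2,2) = 0.862211 + (0.862211 − 0.856464)/15 = 0.862594
(Column j=1 coincides with Simpson's rule on the same nodes.)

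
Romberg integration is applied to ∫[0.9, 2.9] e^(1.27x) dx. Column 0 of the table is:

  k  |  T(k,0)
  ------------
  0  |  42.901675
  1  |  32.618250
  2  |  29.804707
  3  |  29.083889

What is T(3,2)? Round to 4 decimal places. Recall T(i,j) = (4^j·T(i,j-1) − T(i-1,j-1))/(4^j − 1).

28.8421

T(2,1) = (4·29.804707 − 32.618250) / 3 = 28.866859
T(3,1) = (4·29.083889 − 29.804707) / 3 = 28.843616
T(3,2) = (16·28.843616 − 28.866859) / 15 = 28.842066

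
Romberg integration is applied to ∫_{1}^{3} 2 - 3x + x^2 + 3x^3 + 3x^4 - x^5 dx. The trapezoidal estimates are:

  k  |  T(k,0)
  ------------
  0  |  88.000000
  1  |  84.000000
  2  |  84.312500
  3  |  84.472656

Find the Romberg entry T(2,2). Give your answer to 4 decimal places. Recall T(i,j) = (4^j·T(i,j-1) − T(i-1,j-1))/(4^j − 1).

Richardson extrapolation on the trapezoidal column (denominator 4−1=3):
T(1,1) = (4·84.000000 − 88.000000) / 3 = 82.666667
T(2,1) = 84.312500 + (84.312500 − 84.000000)/3 = 84.416667
T(2,2) = (16·84.416667 − 82.666667) / 15 = 84.533334
(Column j=1 coincides with Simpson's rule on the same nodes.)

84.5333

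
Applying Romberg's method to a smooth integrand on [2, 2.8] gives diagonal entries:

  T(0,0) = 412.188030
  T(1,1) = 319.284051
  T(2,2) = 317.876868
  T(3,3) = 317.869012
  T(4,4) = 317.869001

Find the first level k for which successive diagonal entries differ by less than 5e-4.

|T(1,1) − T(0,0)| = 92.903979 ≥ 5e-4
|T(2,2) − T(1,1)| = 1.407183 ≥ 5e-4
|T(3,3) − T(2,2)| = 0.007856 ≥ 5e-4
|T(4,4) − T(3,3)| = 0.000011 < 5e-4

k = 4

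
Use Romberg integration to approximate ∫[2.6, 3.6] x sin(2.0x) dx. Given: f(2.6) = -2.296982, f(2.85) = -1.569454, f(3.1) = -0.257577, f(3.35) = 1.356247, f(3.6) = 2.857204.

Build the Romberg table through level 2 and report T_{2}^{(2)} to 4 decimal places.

-0.0666

T_{0}^{(0)} (trapezoid, 1 panel, h=1.0000): 0.280111
T_{1}^{(0)} (trapezoid, 2 panels, h=0.5000): 0.011267
T_{2}^{(0)} (trapezoid, 4 panels, h=0.2500): -0.047668
T_{1}^{(1)} = 0.011267 + (0.011267 − 0.280111)/3 = -0.078348
T_{2}^{(1)} = -0.047668 + (-0.047668 − 0.011267)/3 = -0.067313
T_{2}^{(2)} = -0.067313 + (-0.067313 − (-0.078348))/15 = -0.066577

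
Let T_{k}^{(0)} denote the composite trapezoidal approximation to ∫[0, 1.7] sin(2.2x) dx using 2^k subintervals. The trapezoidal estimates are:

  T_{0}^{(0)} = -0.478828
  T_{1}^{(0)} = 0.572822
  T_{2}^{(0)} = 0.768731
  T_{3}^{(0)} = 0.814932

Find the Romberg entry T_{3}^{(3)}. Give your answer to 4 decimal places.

Richardson extrapolation on the trapezoidal column (denominator 4−1=3):
T_{1}^{(1)} = 0.572822 + (0.572822 − (-0.478828))/3 = 0.923372
T_{2}^{(1)} = (4·0.768731 − 0.572822) / 3 = 0.834034
T_{3}^{(1)} = 0.814932 + (0.814932 − 0.768731)/3 = 0.830332
T_{2}^{(2)} = (16·0.834034 − 0.923372) / 15 = 0.828078
T_{3}^{(2)} = (16·0.830332 − 0.834034) / 15 = 0.830085
T_{3}^{(3)} = (64·0.830085 − 0.828078) / 63 = 0.830117
(Column j=1 coincides with Simpson's rule on the same nodes.)

0.8301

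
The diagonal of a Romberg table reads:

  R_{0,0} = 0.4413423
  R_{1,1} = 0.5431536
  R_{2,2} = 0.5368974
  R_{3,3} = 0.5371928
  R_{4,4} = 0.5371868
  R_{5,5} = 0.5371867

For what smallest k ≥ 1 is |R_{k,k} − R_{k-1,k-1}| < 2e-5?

|R_{1,1} − R_{0,0}| = 0.1018113 ≥ 2e-5
|R_{2,2} − R_{1,1}| = 0.0062562 ≥ 2e-5
|R_{3,3} − R_{2,2}| = 0.0002954 ≥ 2e-5
|R_{4,4} − R_{3,3}| = 0.0000060 < 2e-5

k = 4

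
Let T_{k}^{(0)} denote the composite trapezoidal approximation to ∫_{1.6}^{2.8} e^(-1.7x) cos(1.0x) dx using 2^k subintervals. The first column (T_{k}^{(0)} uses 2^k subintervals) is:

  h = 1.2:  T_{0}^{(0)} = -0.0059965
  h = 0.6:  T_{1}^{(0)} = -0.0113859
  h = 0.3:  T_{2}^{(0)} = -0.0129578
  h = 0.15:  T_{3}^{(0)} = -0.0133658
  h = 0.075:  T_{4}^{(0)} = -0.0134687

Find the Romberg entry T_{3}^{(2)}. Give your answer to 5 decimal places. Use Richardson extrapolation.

Richardson extrapolation on the trapezoidal column (denominator 4−1=3):
T_{2}^{(1)} = (4·(-0.0129578) − (-0.0113859)) / 3 = -0.0134818
T_{3}^{(1)} = (4·(-0.0133658) − (-0.0129578)) / 3 = -0.0135018
T_{3}^{(2)} = -0.0135018 + (-0.0135018 − (-0.0134818))/15 = -0.0135031

-0.01350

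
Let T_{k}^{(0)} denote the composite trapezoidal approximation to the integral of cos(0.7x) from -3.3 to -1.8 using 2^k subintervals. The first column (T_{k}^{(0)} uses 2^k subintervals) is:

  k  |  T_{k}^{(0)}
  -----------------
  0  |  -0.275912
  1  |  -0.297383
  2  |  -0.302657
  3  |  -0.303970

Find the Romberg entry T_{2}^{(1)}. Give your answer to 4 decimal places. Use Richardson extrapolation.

Richardson extrapolation on the trapezoidal column (denominator 4−1=3):
T_{2}^{(1)} = (4·(-0.302657) − (-0.297383)) / 3 = -0.304415
(Column j=1 coincides with Simpson's rule on the same nodes.)

-0.3044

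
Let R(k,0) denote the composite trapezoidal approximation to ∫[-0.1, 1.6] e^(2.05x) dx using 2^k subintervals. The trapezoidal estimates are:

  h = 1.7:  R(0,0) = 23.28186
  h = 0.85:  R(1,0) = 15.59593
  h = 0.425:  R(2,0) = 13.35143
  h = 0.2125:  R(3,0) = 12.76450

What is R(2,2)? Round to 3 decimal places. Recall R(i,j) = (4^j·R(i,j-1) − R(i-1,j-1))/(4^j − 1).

12.575

R(1,1) = (4·15.59593 − 23.28186) / 3 = 13.03395
R(2,1) = (4·13.35143 − 15.59593) / 3 = 12.60326
R(2,2) = (16·12.60326 − 13.03395) / 15 = 12.57455
(Column j=1 coincides with Simpson's rule on the same nodes.)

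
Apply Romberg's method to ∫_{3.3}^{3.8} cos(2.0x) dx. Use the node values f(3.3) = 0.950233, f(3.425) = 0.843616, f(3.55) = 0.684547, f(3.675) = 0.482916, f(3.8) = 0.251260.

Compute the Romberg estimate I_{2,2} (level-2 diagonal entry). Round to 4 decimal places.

I_{0,0} (trapezoid, 1 panel, h=0.5000): 0.300373
I_{1,0} (trapezoid, 2 panels, h=0.2500): 0.321323
I_{2,0} (trapezoid, 4 panels, h=0.1250): 0.326478
I_{1,1} = 0.321323 + (0.321323 − 0.300373)/3 = 0.328306
I_{2,1} = 0.326478 + (0.326478 − 0.321323)/3 = 0.328196
I_{2,2} = 0.328196 + (0.328196 − 0.328306)/15 = 0.328189

0.3282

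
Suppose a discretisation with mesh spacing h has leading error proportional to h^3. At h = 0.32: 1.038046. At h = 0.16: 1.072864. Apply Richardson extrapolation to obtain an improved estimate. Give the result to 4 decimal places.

1.0778

The leading error scales as h^3; refining by a factor of 2 reduces it by 2^3 = 8.
Extrapolated value = (8·A(h/2) − A(h)) / (8 − 1)
= (8·1.072864 − 1.038046) / 7
= 7.544866 / 7 = 1.077838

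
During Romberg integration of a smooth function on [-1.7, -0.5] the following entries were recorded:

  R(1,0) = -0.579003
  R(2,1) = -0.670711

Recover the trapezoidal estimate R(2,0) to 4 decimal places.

From R(2,1) = (4·R(2,0) − R(1,0))/3, solve for R(2,0):
4·R(2,0) = 3·(-0.670711) + (-0.579003) = -2.591136
R(2,0) = -0.647784

-0.6478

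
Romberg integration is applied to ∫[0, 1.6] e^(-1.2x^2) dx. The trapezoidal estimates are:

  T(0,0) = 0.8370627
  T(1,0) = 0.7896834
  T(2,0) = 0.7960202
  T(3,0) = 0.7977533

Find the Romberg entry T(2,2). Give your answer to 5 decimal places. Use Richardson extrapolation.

0.79975

Richardson extrapolation on the trapezoidal column (denominator 4−1=3):
T(1,1) = 0.7896834 + (0.7896834 − 0.8370627)/3 = 0.7738903
T(2,1) = 0.7960202 + (0.7960202 − 0.7896834)/3 = 0.7981325
T(2,2) = 0.7981325 + (0.7981325 − 0.7738903)/15 = 0.7997486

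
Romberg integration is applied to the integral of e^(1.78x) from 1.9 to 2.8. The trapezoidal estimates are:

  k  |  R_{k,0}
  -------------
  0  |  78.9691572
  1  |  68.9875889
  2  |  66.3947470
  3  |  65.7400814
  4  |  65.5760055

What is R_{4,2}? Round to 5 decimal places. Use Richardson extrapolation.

R_{3,1} = 65.7400814 + (65.7400814 − 66.3947470)/3 = 65.5218595
R_{4,1} = 65.5760055 + (65.5760055 − 65.7400814)/3 = 65.5213135
R_{4,2} = (16·65.5213135 − 65.5218595) / 15 = 65.5212771

65.52128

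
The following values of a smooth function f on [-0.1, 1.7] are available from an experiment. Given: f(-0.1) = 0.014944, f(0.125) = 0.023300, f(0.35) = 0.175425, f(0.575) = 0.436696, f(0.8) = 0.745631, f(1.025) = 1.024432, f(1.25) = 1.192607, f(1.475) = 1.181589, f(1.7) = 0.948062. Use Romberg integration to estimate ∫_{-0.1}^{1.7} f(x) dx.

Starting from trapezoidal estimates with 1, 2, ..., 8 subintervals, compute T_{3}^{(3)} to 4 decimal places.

1.1891

T_{0}^{(0)} (trapezoid, 1 panel, h=1.8000): 0.866705
T_{1}^{(0)} (trapezoid, 2 panels, h=0.9000): 1.104421
T_{2}^{(0)} (trapezoid, 4 panels, h=0.4500): 1.167825
T_{3}^{(0)} (trapezoid, 8 panels, h=0.2250): 1.183766
T_{1}^{(1)} = 1.104421 + (1.104421 − 0.866705)/3 = 1.183660
T_{2}^{(1)} = 1.167825 + (1.167825 − 1.104421)/3 = 1.188960
T_{3}^{(1)} = 1.183766 + (1.183766 − 1.167825)/3 = 1.189080
T_{2}^{(2)} = 1.188960 + (1.188960 − 1.183660)/15 = 1.189313
T_{3}^{(2)} = 1.189080 + (1.189080 − 1.188960)/15 = 1.189088
T_{3}^{(3)} = 1.189088 + (1.189088 − 1.189313)/63 = 1.189084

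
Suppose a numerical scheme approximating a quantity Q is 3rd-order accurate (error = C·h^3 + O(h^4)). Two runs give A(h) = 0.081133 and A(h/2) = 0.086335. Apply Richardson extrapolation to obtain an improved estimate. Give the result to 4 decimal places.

0.0871

Extrapolated value = (8·A(h/2) − A(h)) / (8 − 1)
= (8·0.086335 − 0.081133) / 7
= 0.609547 / 7 = 0.087078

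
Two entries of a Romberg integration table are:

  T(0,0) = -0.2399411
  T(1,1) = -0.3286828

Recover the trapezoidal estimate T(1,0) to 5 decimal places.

-0.30650

From T(1,1) = (4·T(1,0) − T(0,0))/3, solve for T(1,0):
4·T(1,0) = 3·(-0.3286828) + (-0.2399411) = -1.2259895
T(1,0) = -0.3064974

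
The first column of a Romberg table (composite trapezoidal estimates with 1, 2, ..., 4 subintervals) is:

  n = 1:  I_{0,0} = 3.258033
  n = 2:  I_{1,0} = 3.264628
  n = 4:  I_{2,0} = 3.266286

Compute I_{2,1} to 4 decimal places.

3.2668

I_{2,1} = 3.266286 + (3.266286 − 3.264628)/3 = 3.266839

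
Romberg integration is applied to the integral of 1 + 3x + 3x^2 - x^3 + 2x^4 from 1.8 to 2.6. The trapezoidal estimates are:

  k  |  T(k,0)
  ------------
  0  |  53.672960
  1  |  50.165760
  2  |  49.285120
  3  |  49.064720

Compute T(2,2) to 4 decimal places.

48.9912

Richardson extrapolation on the trapezoidal column (denominator 4−1=3):
T(1,1) = 50.165760 + (50.165760 − 53.672960)/3 = 48.996693
T(2,1) = (4·49.285120 − 50.165760) / 3 = 48.991573
T(2,2) = 48.991573 + (48.991573 − 48.996693)/15 = 48.991232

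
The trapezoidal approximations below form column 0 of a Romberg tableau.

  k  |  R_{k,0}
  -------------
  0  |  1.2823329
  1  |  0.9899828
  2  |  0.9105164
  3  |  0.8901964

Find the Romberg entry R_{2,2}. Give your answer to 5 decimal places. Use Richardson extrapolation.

0.88346

R_{1,1} = 0.9899828 + (0.9899828 − 1.2823329)/3 = 0.8925328
R_{2,1} = (4·0.9105164 − 0.9899828) / 3 = 0.8840276
R_{2,2} = (16·0.8840276 − 0.8925328) / 15 = 0.8834606
(Column j=1 coincides with Simpson's rule on the same nodes.)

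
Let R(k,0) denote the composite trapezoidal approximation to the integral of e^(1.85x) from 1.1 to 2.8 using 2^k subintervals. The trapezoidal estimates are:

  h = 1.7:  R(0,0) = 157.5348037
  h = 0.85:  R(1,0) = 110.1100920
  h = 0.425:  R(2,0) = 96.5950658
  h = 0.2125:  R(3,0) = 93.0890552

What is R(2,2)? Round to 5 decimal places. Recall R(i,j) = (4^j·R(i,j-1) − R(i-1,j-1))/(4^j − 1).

R(1,1) = 110.1100920 + (110.1100920 − 157.5348037)/3 = 94.3018548
R(2,1) = (4·96.5950658 − 110.1100920) / 3 = 92.0900571
R(2,2) = 92.0900571 + (92.0900571 − 94.3018548)/15 = 91.9426039

91.94260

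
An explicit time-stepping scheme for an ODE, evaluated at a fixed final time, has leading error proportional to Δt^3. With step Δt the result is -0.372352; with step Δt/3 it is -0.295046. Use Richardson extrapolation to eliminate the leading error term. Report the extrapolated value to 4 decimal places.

-0.2921

The leading error scales as Δt^3; refining by a factor of 3 reduces it by 3^3 = 27.
Extrapolated value = (27·A(Δt/3) − A(Δt)) / (27 − 1)
= (27·(-0.295046) − (-0.372352)) / 26
= -7.593890 / 26 = -0.292073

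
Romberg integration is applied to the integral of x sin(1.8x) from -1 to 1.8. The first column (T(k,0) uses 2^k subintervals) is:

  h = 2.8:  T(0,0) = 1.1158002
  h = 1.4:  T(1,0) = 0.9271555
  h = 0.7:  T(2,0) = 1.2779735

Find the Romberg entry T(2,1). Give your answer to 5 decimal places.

Richardson extrapolation on the trapezoidal column (denominator 4−1=3):
T(2,1) = 1.2779735 + (1.2779735 − 0.9271555)/3 = 1.3949128

1.39491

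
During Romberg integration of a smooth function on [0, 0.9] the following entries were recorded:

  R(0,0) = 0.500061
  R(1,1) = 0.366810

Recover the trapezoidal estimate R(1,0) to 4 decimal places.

From R(1,1) = (4·R(1,0) − R(0,0))/3, solve for R(1,0):
4·R(1,0) = 3·0.366810 + 0.500061 = 1.600491
R(1,0) = 0.400123

0.4001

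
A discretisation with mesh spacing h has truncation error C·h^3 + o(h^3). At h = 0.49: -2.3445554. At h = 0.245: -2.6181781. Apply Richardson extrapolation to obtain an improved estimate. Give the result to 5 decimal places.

The leading error scales as h^3; refining by a factor of 2 reduces it by 2^3 = 8.
Extrapolated value = (8·A(h/2) − A(h)) / (8 − 1)
= (8·(-2.6181781) − (-2.3445554)) / 7
= -18.6008694 / 7 = -2.6572671

-2.65727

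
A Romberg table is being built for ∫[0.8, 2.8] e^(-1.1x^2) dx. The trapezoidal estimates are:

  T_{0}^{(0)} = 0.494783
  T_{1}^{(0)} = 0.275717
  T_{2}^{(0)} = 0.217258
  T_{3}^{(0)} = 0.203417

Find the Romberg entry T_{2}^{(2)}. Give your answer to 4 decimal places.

Richardson extrapolation on the trapezoidal column (denominator 4−1=3):
T_{1}^{(1)} = 0.275717 + (0.275717 − 0.494783)/3 = 0.202695
T_{2}^{(1)} = 0.217258 + (0.217258 − 0.275717)/3 = 0.197772
T_{2}^{(2)} = (16·0.197772 − 0.202695) / 15 = 0.197444

0.1974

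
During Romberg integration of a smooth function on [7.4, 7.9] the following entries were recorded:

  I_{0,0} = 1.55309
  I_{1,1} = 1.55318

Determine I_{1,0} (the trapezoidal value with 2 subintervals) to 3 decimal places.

From I_{1,1} = (4·I_{1,0} − I_{0,0})/3, solve for I_{1,0}:
4·I_{1,0} = 3·1.55318 + 1.55309 = 6.21263
I_{1,0} = 1.55316

1.553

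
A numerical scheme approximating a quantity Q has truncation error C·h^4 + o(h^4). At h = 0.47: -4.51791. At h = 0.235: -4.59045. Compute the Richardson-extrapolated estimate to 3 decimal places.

The leading error scales as h^4; refining by a factor of 2 reduces it by 2^4 = 16.
Extrapolated value = (16·A(h/2) − A(h)) / (16 − 1)
= (16·(-4.59045) − (-4.51791)) / 15
= -68.92929 / 15 = -4.59529

-4.595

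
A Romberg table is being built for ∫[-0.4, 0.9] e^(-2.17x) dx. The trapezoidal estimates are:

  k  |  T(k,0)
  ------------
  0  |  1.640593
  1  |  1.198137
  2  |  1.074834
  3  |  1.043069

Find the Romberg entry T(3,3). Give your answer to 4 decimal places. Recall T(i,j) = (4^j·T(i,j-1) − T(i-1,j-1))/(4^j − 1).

1.0324

Richardson extrapolation on the trapezoidal column (denominator 4−1=3):
T(1,1) = 1.198137 + (1.198137 − 1.640593)/3 = 1.050652
T(2,1) = 1.074834 + (1.074834 − 1.198137)/3 = 1.033733
T(3,1) = 1.043069 + (1.043069 − 1.074834)/3 = 1.032481
T(2,2) = 1.033733 + (1.033733 − 1.050652)/15 = 1.032605
T(3,2) = 1.032481 + (1.032481 − 1.033733)/15 = 1.032398
T(3,3) = (64·1.032398 − 1.032605) / 63 = 1.032395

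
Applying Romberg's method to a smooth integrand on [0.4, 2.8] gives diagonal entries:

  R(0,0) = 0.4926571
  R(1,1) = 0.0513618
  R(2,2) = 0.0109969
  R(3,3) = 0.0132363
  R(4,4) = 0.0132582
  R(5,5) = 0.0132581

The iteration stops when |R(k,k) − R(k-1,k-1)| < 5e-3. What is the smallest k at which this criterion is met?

k = 3

|R(1,1) − R(0,0)| = 0.4412953 ≥ 5e-3
|R(2,2) − R(1,1)| = 0.0403649 ≥ 5e-3
|R(3,3) − R(2,2)| = 0.0022394 < 5e-3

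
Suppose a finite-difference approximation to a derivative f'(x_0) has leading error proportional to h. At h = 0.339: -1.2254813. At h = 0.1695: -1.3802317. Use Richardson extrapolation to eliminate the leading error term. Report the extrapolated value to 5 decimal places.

The leading error scales as h; refining by a factor of 2 reduces it by 2^1 = 2.
Extrapolated value = (2·A(h/2) − A(h)) / (2 − 1)
= (2·(-1.3802317) − (-1.2254813)) / 1
= -1.5349821 / 1 = -1.5349821

-1.53498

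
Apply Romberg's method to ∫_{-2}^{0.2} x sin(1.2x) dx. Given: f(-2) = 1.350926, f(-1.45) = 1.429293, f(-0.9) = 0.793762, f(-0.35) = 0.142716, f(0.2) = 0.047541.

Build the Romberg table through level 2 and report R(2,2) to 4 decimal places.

1.7018

R(0,0) (trapezoid, 1 panel, h=2.2000): 1.538314
R(1,0) (trapezoid, 2 panels, h=1.1000): 1.642295
R(2,0) (trapezoid, 4 panels, h=0.5500): 1.685752
R(1,1) = 1.642295 + (1.642295 − 1.538314)/3 = 1.676955
R(2,1) = 1.685752 + (1.685752 − 1.642295)/3 = 1.700238
R(2,2) = 1.700238 + (1.700238 − 1.676955)/15 = 1.701790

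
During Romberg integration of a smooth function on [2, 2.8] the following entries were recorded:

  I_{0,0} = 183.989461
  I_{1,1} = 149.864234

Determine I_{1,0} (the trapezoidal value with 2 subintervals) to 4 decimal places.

From I_{1,1} = (4·I_{1,0} − I_{0,0})/3, solve for I_{1,0}:
4·I_{1,0} = 3·149.864234 + 183.989461 = 633.582163
I_{1,0} = 158.395541

158.3955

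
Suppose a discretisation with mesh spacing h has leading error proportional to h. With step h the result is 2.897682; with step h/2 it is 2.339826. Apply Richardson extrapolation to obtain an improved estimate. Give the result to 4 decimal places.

1.7820

The leading error scales as h; refining by a factor of 2 reduces it by 2^1 = 2.
Extrapolated value = (2·A(h/2) − A(h)) / (2 − 1)
= (2·2.339826 − 2.897682) / 1
= 1.781970 / 1 = 1.781970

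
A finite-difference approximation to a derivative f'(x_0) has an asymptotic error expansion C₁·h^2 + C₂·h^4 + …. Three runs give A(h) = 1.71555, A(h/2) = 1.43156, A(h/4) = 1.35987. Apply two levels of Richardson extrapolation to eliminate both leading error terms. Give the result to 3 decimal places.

First eliminate the h^2 term (factor 2^2 = 4):
  B₁ = (4·1.43156 − 1.71555)/3 = 1.33690
  B₂ = (4·1.35987 − 1.43156)/3 = 1.33597
Then eliminate the h^4 term (factor 2^4 = 16):
  (16·1.33597 − 1.33690)/15 = 1.33591

1.336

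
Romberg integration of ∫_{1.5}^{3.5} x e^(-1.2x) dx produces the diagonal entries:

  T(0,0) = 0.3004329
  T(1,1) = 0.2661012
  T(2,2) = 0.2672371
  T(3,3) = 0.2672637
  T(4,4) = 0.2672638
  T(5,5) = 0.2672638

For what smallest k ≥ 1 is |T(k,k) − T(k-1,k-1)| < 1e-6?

k = 4

|T(1,1) − T(0,0)| = 0.0343317 ≥ 1e-6
|T(2,2) − T(1,1)| = 0.0011359 ≥ 1e-6
|T(3,3) − T(2,2)| = 0.0000266 ≥ 1e-6
|T(4,4) − T(3,3)| = 0.0000001 < 1e-6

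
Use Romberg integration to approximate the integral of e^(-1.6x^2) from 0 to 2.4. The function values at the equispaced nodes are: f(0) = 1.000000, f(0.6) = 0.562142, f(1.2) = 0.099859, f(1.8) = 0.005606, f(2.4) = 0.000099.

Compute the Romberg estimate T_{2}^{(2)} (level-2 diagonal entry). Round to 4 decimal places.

0.7031

T_{0}^{(0)} (trapezoid, 1 panel, h=2.4000): 1.200119
T_{1}^{(0)} (trapezoid, 2 panels, h=1.2000): 0.719890
T_{2}^{(0)} (trapezoid, 4 panels, h=0.6000): 0.700594
T_{1}^{(1)} = 0.719890 + (0.719890 − 1.200119)/3 = 0.559814
T_{2}^{(1)} = 0.700594 + (0.700594 − 0.719890)/3 = 0.694162
T_{2}^{(2)} = 0.694162 + (0.694162 − 0.559814)/15 = 0.703119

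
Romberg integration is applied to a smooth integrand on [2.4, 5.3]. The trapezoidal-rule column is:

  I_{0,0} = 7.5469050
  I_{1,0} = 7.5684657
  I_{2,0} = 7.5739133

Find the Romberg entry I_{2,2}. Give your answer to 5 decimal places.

7.57573

I_{1,1} = (4·7.5684657 − 7.5469050) / 3 = 7.5756526
I_{2,1} = 7.5739133 + (7.5739133 − 7.5684657)/3 = 7.5757292
I_{2,2} = (16·7.5757292 − 7.5756526) / 15 = 7.5757343
(Column j=1 coincides with Simpson's rule on the same nodes.)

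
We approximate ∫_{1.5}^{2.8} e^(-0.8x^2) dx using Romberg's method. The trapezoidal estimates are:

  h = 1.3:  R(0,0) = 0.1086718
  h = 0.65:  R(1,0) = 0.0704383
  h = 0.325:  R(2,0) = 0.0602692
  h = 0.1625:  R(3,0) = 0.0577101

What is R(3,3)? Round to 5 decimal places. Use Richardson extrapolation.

R(1,1) = 0.0704383 + (0.0704383 − 0.1086718)/3 = 0.0576938
R(2,1) = (4·0.0602692 − 0.0704383) / 3 = 0.0568795
R(3,1) = (4·0.0577101 − 0.0602692) / 3 = 0.0568571
R(2,2) = 0.0568795 + (0.0568795 − 0.0576938)/15 = 0.0568252
R(3,2) = 0.0568571 + (0.0568571 − 0.0568795)/15 = 0.0568556
R(3,3) = 0.0568556 + (0.0568556 − 0.0568252)/63 = 0.0568561

0.05686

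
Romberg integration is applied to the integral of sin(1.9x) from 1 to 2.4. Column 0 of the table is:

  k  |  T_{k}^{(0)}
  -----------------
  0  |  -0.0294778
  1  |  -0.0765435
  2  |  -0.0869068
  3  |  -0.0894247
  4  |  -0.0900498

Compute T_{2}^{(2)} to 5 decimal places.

-0.09024

T_{1}^{(1)} = -0.0765435 + (-0.0765435 − (-0.0294778))/3 = -0.0922321
T_{2}^{(1)} = -0.0869068 + (-0.0869068 − (-0.0765435))/3 = -0.0903612
T_{2}^{(2)} = -0.0903612 + (-0.0903612 − (-0.0922321))/15 = -0.0902365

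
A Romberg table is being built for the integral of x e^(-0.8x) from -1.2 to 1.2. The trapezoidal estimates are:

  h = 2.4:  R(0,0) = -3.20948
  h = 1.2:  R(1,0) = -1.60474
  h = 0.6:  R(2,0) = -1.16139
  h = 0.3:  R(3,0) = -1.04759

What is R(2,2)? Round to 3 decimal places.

-1.010

Richardson extrapolation on the trapezoidal column (denominator 4−1=3):
R(1,1) = -1.60474 + (-1.60474 − (-3.20948))/3 = -1.06983
R(2,1) = -1.16139 + (-1.16139 − (-1.60474))/3 = -1.01361
R(2,2) = (16·(-1.01361) − (-1.06983)) / 15 = -1.00986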